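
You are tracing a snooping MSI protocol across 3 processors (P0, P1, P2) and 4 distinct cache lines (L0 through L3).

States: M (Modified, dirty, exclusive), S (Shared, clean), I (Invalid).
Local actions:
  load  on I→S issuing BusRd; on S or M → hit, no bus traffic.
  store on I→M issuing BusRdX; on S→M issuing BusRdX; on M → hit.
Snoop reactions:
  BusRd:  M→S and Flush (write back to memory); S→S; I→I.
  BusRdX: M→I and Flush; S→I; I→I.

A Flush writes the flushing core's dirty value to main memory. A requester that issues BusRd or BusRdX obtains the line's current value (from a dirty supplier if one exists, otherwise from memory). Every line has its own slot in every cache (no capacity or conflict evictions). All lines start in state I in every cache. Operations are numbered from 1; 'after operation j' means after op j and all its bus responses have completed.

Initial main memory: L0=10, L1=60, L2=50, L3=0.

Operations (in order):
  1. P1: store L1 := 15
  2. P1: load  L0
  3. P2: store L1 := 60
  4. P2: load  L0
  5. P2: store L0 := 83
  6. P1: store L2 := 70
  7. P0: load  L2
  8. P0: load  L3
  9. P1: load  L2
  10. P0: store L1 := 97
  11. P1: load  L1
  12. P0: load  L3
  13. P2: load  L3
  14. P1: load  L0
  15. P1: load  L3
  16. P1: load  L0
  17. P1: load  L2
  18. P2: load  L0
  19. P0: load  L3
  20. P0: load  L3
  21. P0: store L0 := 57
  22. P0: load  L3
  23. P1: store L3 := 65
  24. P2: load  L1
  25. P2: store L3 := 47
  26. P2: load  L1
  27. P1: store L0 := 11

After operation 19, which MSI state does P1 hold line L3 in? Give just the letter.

  op1 P1: store L1 := 15 → I/M/I on L1; bus BusRdX; mem=60
  op2 P1: load  L0 → I/S/I on L0; bus BusRd; mem=10
  op3 P2: store L1 := 60 → I/I/M on L1; bus BusRdX Flush; mem=15
  op4 P2: load  L0 → I/S/S on L0; bus BusRd; mem=10
  op5 P2: store L0 := 83 → I/I/M on L0; bus BusRdX; mem=10
  op6 P1: store L2 := 70 → I/M/I on L2; bus BusRdX; mem=50
  op7 P0: load  L2 → S/S/I on L2; bus BusRd Flush; mem=70
  op8 P0: load  L3 → S/I/I on L3; bus BusRd; mem=0
  op9 P1: load  L2 → S/S/I on L2; bus (none); mem=70
  op10 P0: store L1 := 97 → M/I/I on L1; bus BusRdX Flush; mem=60
  op11 P1: load  L1 → S/S/I on L1; bus BusRd Flush; mem=97
  op12 P0: load  L3 → S/I/I on L3; bus (none); mem=0
  op13 P2: load  L3 → S/I/S on L3; bus BusRd; mem=0
  op14 P1: load  L0 → I/S/S on L0; bus BusRd Flush; mem=83
  op15 P1: load  L3 → S/S/S on L3; bus BusRd; mem=0
  op16 P1: load  L0 → I/S/S on L0; bus (none); mem=83
  op17 P1: load  L2 → S/S/I on L2; bus (none); mem=70
  op18 P2: load  L0 → I/S/S on L0; bus (none); mem=83
  op19 P0: load  L3 → S/S/S on L3; bus (none); mem=0
  op20 P0: load  L3 → S/S/S on L3; bus (none); mem=0
  op21 P0: store L0 := 57 → M/I/I on L0; bus BusRdX; mem=83
  op22 P0: load  L3 → S/S/S on L3; bus (none); mem=0
  op23 P1: store L3 := 65 → I/M/I on L3; bus BusRdX; mem=0
  op24 P2: load  L1 → S/S/S on L1; bus BusRd; mem=97
  op25 P2: store L3 := 47 → I/I/M on L3; bus BusRdX Flush; mem=65
  op26 P2: load  L1 → S/S/S on L1; bus (none); mem=97
  op27 P1: store L0 := 11 → I/M/I on L0; bus BusRdX Flush; mem=57

state = S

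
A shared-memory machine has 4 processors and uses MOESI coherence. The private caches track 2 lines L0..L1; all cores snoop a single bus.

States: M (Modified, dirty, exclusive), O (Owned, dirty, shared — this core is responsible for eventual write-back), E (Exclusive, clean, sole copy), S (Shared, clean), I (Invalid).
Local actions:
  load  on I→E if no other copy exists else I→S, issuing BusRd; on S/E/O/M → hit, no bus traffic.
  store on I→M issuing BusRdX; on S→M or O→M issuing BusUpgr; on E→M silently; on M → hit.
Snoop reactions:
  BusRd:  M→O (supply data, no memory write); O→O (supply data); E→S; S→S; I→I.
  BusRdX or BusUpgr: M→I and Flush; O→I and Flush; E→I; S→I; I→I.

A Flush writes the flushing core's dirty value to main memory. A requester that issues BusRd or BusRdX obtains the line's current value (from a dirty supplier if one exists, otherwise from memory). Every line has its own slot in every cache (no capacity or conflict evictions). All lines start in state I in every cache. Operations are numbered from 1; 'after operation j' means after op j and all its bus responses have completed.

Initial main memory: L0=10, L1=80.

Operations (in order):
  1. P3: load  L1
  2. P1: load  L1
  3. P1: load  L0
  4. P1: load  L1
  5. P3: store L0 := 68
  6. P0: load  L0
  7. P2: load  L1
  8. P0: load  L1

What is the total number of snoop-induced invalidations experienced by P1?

invalidations = 1

step 1: P3: load  L1  ⟶  IIIE  (L1)  txn=BusRd  M[L1]=80
step 2: P1: load  L1  ⟶  ISIS  (L1)  txn=BusRd  M[L1]=80
step 3: P1: load  L0  ⟶  IEII  (L0)  txn=BusRd  M[L0]=10
step 4: P1: load  L1  ⟶  ISIS  (L1)  txn=∅  M[L1]=80
step 5: P3: store L0 := 68  ⟶  IIIM  (L0)  txn=BusRdX  M[L0]=10
step 6: P0: load  L0  ⟶  SIIO  (L0)  txn=BusRd  M[L0]=10
step 7: P2: load  L1  ⟶  ISSS  (L1)  txn=BusRd  M[L1]=80
step 8: P0: load  L1  ⟶  SSSS  (L1)  txn=BusRd  M[L1]=80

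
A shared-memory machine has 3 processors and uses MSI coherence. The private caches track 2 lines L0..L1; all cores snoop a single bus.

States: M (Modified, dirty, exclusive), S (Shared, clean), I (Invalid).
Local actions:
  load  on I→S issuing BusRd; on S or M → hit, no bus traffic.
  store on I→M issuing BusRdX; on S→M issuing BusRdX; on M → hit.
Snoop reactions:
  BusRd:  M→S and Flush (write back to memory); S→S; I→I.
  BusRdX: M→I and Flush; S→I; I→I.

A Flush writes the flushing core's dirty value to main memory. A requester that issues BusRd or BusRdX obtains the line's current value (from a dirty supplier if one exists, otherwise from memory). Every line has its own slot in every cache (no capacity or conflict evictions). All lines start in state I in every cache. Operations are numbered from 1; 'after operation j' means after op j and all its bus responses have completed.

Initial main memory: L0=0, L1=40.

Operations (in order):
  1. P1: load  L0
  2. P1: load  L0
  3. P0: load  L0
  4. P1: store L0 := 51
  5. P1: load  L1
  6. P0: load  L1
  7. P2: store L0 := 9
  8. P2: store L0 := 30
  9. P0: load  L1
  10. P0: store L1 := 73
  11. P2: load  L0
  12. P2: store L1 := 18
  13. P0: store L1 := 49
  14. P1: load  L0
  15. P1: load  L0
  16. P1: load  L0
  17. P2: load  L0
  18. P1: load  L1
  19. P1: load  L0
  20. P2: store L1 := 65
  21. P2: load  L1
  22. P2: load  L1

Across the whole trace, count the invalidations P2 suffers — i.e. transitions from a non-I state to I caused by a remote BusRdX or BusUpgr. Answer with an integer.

1. P1: load  L0  bus=[BusRd]  L0: P0=I P1=S P2=I  mem[L0]=0
2. P1: load  L0  bus=[-]  L0: P0=I P1=S P2=I  mem[L0]=0
3. P0: load  L0  bus=[BusRd]  L0: P0=S P1=S P2=I  mem[L0]=0
4. P1: store L0 := 51  bus=[BusRdX]  L0: P0=I P1=M P2=I  mem[L0]=0
5. P1: load  L1  bus=[BusRd]  L1: P0=I P1=S P2=I  mem[L1]=40
6. P0: load  L1  bus=[BusRd]  L1: P0=S P1=S P2=I  mem[L1]=40
7. P2: store L0 := 9  bus=[BusRdX,Flush]  L0: P0=I P1=I P2=M  mem[L0]=51
8. P2: store L0 := 30  bus=[-]  L0: P0=I P1=I P2=M  mem[L0]=51
9. P0: load  L1  bus=[-]  L1: P0=S P1=S P2=I  mem[L1]=40
10. P0: store L1 := 73  bus=[BusRdX]  L1: P0=M P1=I P2=I  mem[L1]=40
11. P2: load  L0  bus=[-]  L0: P0=I P1=I P2=M  mem[L0]=51
12. P2: store L1 := 18  bus=[BusRdX,Flush]  L1: P0=I P1=I P2=M  mem[L1]=73
13. P0: store L1 := 49  bus=[BusRdX,Flush]  L1: P0=M P1=I P2=I  mem[L1]=18
14. P1: load  L0  bus=[BusRd,Flush]  L0: P0=I P1=S P2=S  mem[L0]=30
15. P1: load  L0  bus=[-]  L0: P0=I P1=S P2=S  mem[L0]=30
16. P1: load  L0  bus=[-]  L0: P0=I P1=S P2=S  mem[L0]=30
17. P2: load  L0  bus=[-]  L0: P0=I P1=S P2=S  mem[L0]=30
18. P1: load  L1  bus=[BusRd,Flush]  L1: P0=S P1=S P2=I  mem[L1]=49
19. P1: load  L0  bus=[-]  L0: P0=I P1=S P2=S  mem[L0]=30
20. P2: store L1 := 65  bus=[BusRdX]  L1: P0=I P1=I P2=M  mem[L1]=49
21. P2: load  L1  bus=[-]  L1: P0=I P1=I P2=M  mem[L1]=49
22. P2: load  L1  bus=[-]  L1: P0=I P1=I P2=M  mem[L1]=49

invalidations = 1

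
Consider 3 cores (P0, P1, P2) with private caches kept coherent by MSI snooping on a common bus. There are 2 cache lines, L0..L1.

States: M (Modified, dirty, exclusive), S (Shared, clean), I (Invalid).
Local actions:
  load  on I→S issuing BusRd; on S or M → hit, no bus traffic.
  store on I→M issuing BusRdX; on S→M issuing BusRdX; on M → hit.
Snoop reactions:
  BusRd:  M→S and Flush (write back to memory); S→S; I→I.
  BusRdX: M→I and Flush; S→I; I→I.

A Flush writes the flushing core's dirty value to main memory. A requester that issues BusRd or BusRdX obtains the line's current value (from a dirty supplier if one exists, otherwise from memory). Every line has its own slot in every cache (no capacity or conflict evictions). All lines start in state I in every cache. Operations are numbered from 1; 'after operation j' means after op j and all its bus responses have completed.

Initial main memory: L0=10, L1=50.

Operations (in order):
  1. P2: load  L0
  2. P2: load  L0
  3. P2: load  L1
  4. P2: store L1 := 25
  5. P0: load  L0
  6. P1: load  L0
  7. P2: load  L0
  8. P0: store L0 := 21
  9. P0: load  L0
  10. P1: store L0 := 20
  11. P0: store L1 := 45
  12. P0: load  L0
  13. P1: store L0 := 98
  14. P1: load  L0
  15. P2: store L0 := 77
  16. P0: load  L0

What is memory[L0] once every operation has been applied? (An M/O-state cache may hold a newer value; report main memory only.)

memory[L0] = 77

  op1 P2: load  L0 → I/I/S on L0; bus BusRd; mem=10
  op2 P2: load  L0 → I/I/S on L0; bus (none); mem=10
  op3 P2: load  L1 → I/I/S on L1; bus BusRd; mem=50
  op4 P2: store L1 := 25 → I/I/M on L1; bus BusRdX; mem=50
  op5 P0: load  L0 → S/I/S on L0; bus BusRd; mem=10
  op6 P1: load  L0 → S/S/S on L0; bus BusRd; mem=10
  op7 P2: load  L0 → S/S/S on L0; bus (none); mem=10
  op8 P0: store L0 := 21 → M/I/I on L0; bus BusRdX; mem=10
  op9 P0: load  L0 → M/I/I on L0; bus (none); mem=10
  op10 P1: store L0 := 20 → I/M/I on L0; bus BusRdX Flush; mem=21
  op11 P0: store L1 := 45 → M/I/I on L1; bus BusRdX Flush; mem=25
  op12 P0: load  L0 → S/S/I on L0; bus BusRd Flush; mem=20
  op13 P1: store L0 := 98 → I/M/I on L0; bus BusRdX; mem=20
  op14 P1: load  L0 → I/M/I on L0; bus (none); mem=20
  op15 P2: store L0 := 77 → I/I/M on L0; bus BusRdX Flush; mem=98
  op16 P0: load  L0 → S/I/S on L0; bus BusRd Flush; mem=77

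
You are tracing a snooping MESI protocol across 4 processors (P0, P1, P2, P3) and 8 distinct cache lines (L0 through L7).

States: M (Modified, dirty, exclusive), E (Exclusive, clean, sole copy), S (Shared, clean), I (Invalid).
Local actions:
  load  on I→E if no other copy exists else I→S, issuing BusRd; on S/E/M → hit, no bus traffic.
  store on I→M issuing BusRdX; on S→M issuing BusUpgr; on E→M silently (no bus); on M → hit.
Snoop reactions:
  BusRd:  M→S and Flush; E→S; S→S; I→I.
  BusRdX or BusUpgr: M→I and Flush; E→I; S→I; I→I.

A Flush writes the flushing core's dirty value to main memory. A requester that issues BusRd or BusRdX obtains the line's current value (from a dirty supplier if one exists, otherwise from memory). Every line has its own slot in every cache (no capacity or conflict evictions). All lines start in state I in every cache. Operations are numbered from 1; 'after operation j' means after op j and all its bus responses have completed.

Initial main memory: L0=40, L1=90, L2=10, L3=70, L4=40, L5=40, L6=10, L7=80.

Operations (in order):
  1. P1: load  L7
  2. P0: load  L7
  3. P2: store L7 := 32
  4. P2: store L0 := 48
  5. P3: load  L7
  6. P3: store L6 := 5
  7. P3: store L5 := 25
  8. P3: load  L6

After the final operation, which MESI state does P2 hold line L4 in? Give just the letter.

1. P1: load  L7  bus=[BusRd]  L7: P0=I P1=E P2=I P3=I  mem[L7]=80
2. P0: load  L7  bus=[BusRd]  L7: P0=S P1=S P2=I P3=I  mem[L7]=80
3. P2: store L7 := 32  bus=[BusRdX]  L7: P0=I P1=I P2=M P3=I  mem[L7]=80
4. P2: store L0 := 48  bus=[BusRdX]  L0: P0=I P1=I P2=M P3=I  mem[L0]=40
5. P3: load  L7  bus=[BusRd,Flush]  L7: P0=I P1=I P2=S P3=S  mem[L7]=32
6. P3: store L6 := 5  bus=[BusRdX]  L6: P0=I P1=I P2=I P3=M  mem[L6]=10
7. P3: store L5 := 25  bus=[BusRdX]  L5: P0=I P1=I P2=I P3=M  mem[L5]=40
8. P3: load  L6  bus=[-]  L6: P0=I P1=I P2=I P3=M  mem[L6]=10

state = I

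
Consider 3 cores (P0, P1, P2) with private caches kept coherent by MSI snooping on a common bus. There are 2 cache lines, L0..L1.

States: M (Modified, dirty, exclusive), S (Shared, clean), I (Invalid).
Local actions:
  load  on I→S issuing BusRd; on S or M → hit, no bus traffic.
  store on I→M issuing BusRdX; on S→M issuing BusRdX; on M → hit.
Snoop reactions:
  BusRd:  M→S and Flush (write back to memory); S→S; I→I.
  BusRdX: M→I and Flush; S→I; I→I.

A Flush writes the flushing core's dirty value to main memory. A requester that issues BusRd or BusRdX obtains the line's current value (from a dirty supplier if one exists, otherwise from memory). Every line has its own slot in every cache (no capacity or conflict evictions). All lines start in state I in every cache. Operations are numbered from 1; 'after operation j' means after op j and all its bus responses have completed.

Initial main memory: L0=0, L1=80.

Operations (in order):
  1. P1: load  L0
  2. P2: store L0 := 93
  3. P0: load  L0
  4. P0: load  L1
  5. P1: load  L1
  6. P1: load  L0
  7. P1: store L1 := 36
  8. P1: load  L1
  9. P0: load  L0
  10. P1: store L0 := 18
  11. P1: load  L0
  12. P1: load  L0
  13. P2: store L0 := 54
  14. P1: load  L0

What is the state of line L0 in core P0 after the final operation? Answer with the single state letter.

state = I

1. P1: load  L0  bus=[BusRd]  L0: P0=I P1=S P2=I  mem[L0]=0
2. P2: store L0 := 93  bus=[BusRdX]  L0: P0=I P1=I P2=M  mem[L0]=0
3. P0: load  L0  bus=[BusRd,Flush]  L0: P0=S P1=I P2=S  mem[L0]=93
4. P0: load  L1  bus=[BusRd]  L1: P0=S P1=I P2=I  mem[L1]=80
5. P1: load  L1  bus=[BusRd]  L1: P0=S P1=S P2=I  mem[L1]=80
6. P1: load  L0  bus=[BusRd]  L0: P0=S P1=S P2=S  mem[L0]=93
7. P1: store L1 := 36  bus=[BusRdX]  L1: P0=I P1=M P2=I  mem[L1]=80
8. P1: load  L1  bus=[-]  L1: P0=I P1=M P2=I  mem[L1]=80
9. P0: load  L0  bus=[-]  L0: P0=S P1=S P2=S  mem[L0]=93
10. P1: store L0 := 18  bus=[BusRdX]  L0: P0=I P1=M P2=I  mem[L0]=93
11. P1: load  L0  bus=[-]  L0: P0=I P1=M P2=I  mem[L0]=93
12. P1: load  L0  bus=[-]  L0: P0=I P1=M P2=I  mem[L0]=93
13. P2: store L0 := 54  bus=[BusRdX,Flush]  L0: P0=I P1=I P2=M  mem[L0]=18
14. P1: load  L0  bus=[BusRd,Flush]  L0: P0=I P1=S P2=S  mem[L0]=54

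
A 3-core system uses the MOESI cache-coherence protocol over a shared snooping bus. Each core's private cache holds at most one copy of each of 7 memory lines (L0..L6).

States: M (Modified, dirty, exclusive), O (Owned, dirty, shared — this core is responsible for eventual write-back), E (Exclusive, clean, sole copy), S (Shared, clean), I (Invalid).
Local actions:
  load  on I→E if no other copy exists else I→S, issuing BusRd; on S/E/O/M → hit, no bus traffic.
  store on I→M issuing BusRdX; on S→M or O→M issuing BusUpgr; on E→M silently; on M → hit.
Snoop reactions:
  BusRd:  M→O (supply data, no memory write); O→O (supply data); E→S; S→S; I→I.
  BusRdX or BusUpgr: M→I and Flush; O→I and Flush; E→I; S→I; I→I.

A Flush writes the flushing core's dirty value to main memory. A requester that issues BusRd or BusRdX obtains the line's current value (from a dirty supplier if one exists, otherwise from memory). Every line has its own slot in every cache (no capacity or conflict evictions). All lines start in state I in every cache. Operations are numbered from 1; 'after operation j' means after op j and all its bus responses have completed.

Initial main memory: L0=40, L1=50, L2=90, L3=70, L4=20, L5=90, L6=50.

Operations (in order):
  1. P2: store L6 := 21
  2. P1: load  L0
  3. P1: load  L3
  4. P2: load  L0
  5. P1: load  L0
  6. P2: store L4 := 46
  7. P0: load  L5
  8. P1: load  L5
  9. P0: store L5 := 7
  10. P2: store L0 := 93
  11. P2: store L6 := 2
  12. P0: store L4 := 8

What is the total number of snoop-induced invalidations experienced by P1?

  op1 P2: store L6 := 21 → I/I/M on L6; bus BusRdX; mem=50
  op2 P1: load  L0 → I/E/I on L0; bus BusRd; mem=40
  op3 P1: load  L3 → I/E/I on L3; bus BusRd; mem=70
  op4 P2: load  L0 → I/S/S on L0; bus BusRd; mem=40
  op5 P1: load  L0 → I/S/S on L0; bus (none); mem=40
  op6 P2: store L4 := 46 → I/I/M on L4; bus BusRdX; mem=20
  op7 P0: load  L5 → E/I/I on L5; bus BusRd; mem=90
  op8 P1: load  L5 → S/S/I on L5; bus BusRd; mem=90
  op9 P0: store L5 := 7 → M/I/I on L5; bus BusUpgr; mem=90
  op10 P2: store L0 := 93 → I/I/M on L0; bus BusUpgr; mem=40
  op11 P2: store L6 := 2 → I/I/M on L6; bus (none); mem=50
  op12 P0: store L4 := 8 → M/I/I on L4; bus BusRdX Flush; mem=46

invalidations = 2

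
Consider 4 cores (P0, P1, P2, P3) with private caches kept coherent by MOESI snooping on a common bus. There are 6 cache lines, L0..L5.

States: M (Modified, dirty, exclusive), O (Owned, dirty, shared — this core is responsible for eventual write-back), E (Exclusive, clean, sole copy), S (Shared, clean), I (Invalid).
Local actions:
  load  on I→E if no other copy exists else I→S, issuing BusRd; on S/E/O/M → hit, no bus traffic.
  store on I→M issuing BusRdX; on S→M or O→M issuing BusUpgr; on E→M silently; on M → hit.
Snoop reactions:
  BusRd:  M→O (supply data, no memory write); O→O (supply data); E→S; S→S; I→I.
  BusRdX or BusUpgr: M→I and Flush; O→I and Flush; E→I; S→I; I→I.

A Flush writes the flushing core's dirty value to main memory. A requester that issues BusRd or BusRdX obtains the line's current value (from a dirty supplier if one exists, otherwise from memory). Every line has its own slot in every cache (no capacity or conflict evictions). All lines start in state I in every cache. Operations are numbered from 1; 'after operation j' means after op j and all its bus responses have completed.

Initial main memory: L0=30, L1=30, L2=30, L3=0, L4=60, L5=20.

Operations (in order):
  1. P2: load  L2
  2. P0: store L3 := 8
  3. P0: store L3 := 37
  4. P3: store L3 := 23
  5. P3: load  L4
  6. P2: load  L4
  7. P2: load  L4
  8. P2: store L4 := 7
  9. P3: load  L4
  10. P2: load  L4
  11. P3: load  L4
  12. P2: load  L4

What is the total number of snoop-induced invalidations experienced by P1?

step 1: P2: load  L2  ⟶  IIEI  (L2)  txn=BusRd  M[L2]=30
step 2: P0: store L3 := 8  ⟶  MIII  (L3)  txn=BusRdX  M[L3]=0
step 3: P0: store L3 := 37  ⟶  MIII  (L3)  txn=∅  M[L3]=0
step 4: P3: store L3 := 23  ⟶  IIIM  (L3)  txn=BusRdX+Flush  M[L3]=37
step 5: P3: load  L4  ⟶  IIIE  (L4)  txn=BusRd  M[L4]=60
step 6: P2: load  L4  ⟶  IISS  (L4)  txn=BusRd  M[L4]=60
step 7: P2: load  L4  ⟶  IISS  (L4)  txn=∅  M[L4]=60
step 8: P2: store L4 := 7  ⟶  IIMI  (L4)  txn=BusUpgr  M[L4]=60
step 9: P3: load  L4  ⟶  IIOS  (L4)  txn=BusRd  M[L4]=60
step 10: P2: load  L4  ⟶  IIOS  (L4)  txn=∅  M[L4]=60
step 11: P3: load  L4  ⟶  IIOS  (L4)  txn=∅  M[L4]=60
step 12: P2: load  L4  ⟶  IIOS  (L4)  txn=∅  M[L4]=60

invalidations = 0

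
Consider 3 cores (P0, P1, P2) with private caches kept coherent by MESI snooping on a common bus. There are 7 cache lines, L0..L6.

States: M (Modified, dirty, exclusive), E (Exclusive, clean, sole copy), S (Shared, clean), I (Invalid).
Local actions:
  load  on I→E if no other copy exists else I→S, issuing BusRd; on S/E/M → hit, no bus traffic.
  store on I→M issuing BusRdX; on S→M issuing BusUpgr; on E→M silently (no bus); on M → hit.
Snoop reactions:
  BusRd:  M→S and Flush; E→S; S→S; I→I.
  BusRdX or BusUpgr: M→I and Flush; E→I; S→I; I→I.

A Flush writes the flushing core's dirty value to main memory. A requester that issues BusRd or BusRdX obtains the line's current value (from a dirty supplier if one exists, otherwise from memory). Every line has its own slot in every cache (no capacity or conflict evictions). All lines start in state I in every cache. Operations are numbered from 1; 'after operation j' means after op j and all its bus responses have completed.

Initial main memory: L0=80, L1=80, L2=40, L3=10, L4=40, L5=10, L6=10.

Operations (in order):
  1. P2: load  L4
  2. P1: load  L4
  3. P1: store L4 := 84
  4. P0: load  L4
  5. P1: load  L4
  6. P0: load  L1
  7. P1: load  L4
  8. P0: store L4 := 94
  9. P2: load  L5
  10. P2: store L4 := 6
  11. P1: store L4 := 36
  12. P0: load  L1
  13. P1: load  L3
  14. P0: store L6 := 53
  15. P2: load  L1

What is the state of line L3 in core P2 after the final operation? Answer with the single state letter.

state = I

step 1: P2: load  L4  ⟶  IIE  (L4)  txn=BusRd  M[L4]=40
step 2: P1: load  L4  ⟶  ISS  (L4)  txn=BusRd  M[L4]=40
step 3: P1: store L4 := 84  ⟶  IMI  (L4)  txn=BusUpgr  M[L4]=40
step 4: P0: load  L4  ⟶  SSI  (L4)  txn=BusRd+Flush  M[L4]=84
step 5: P1: load  L4  ⟶  SSI  (L4)  txn=∅  M[L4]=84
step 6: P0: load  L1  ⟶  EII  (L1)  txn=BusRd  M[L1]=80
step 7: P1: load  L4  ⟶  SSI  (L4)  txn=∅  M[L4]=84
step 8: P0: store L4 := 94  ⟶  MII  (L4)  txn=BusUpgr  M[L4]=84
step 9: P2: load  L5  ⟶  IIE  (L5)  txn=BusRd  M[L5]=10
step 10: P2: store L4 := 6  ⟶  IIM  (L4)  txn=BusRdX+Flush  M[L4]=94
step 11: P1: store L4 := 36  ⟶  IMI  (L4)  txn=BusRdX+Flush  M[L4]=6
step 12: P0: load  L1  ⟶  EII  (L1)  txn=∅  M[L1]=80
step 13: P1: load  L3  ⟶  IEI  (L3)  txn=BusRd  M[L3]=10
step 14: P0: store L6 := 53  ⟶  MII  (L6)  txn=BusRdX  M[L6]=10
step 15: P2: load  L1  ⟶  SIS  (L1)  txn=BusRd  M[L1]=80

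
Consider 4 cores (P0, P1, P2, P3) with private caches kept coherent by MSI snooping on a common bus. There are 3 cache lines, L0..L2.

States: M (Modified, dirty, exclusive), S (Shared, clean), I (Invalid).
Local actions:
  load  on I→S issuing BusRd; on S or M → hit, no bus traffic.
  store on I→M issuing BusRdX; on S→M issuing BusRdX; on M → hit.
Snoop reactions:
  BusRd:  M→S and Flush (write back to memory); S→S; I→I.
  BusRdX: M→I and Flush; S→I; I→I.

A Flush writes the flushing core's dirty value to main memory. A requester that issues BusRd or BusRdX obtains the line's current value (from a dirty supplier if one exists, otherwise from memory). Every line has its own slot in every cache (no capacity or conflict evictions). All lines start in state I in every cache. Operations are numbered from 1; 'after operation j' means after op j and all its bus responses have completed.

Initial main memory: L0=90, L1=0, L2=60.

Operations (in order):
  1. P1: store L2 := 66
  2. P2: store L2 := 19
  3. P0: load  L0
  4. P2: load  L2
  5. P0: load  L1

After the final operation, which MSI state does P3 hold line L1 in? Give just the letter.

step 1: P1: store L2 := 66  ⟶  IMII  (L2)  txn=BusRdX  M[L2]=60
step 2: P2: store L2 := 19  ⟶  IIMI  (L2)  txn=BusRdX+Flush  M[L2]=66
step 3: P0: load  L0  ⟶  SIII  (L0)  txn=BusRd  M[L0]=90
step 4: P2: load  L2  ⟶  IIMI  (L2)  txn=∅  M[L2]=66
step 5: P0: load  L1  ⟶  SIII  (L1)  txn=BusRd  M[L1]=0

state = I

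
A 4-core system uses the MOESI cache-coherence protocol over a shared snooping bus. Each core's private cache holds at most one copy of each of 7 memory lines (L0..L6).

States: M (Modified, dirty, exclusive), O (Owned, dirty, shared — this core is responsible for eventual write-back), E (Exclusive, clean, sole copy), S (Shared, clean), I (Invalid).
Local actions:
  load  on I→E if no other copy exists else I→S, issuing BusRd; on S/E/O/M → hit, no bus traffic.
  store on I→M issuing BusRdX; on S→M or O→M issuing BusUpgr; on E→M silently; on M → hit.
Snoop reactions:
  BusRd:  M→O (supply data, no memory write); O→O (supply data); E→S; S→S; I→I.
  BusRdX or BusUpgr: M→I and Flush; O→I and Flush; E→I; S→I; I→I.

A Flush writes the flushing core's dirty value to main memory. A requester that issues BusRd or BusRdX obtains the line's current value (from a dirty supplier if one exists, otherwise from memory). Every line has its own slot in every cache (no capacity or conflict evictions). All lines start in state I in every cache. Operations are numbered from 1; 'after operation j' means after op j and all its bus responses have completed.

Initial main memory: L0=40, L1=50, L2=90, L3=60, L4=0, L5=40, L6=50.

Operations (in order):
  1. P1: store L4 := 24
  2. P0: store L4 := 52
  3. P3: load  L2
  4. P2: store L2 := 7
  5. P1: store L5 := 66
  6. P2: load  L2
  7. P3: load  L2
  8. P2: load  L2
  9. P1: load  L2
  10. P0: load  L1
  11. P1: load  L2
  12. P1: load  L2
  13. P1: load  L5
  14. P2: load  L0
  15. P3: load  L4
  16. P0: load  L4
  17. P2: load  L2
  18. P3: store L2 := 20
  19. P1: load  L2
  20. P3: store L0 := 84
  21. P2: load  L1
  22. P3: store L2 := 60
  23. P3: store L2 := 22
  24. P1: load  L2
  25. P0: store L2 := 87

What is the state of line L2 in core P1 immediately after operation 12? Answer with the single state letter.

[1] P1: store L4 := 24 | P0:I, P1:M(24), P2:I, P3:I | bus: BusRdX
[2] P0: store L4 := 52 | P0:M(52), P1:I, P2:I, P3:I | bus: BusRdX,Flush
[3] P3: load  L2 | P0:I, P1:I, P2:I, P3:E(90) | bus: BusRd
[4] P2: store L2 := 7 | P0:I, P1:I, P2:M(7), P3:I | bus: BusRdX
[5] P1: store L5 := 66 | P0:I, P1:M(66), P2:I, P3:I | bus: BusRdX
[6] P2: load  L2 | P0:I, P1:I, P2:M(7), P3:I | bus: none
[7] P3: load  L2 | P0:I, P1:I, P2:O(7), P3:S(7) | bus: BusRd
[8] P2: load  L2 | P0:I, P1:I, P2:O(7), P3:S(7) | bus: none
[9] P1: load  L2 | P0:I, P1:S(7), P2:O(7), P3:S(7) | bus: BusRd
[10] P0: load  L1 | P0:E(50), P1:I, P2:I, P3:I | bus: BusRd
[11] P1: load  L2 | P0:I, P1:S(7), P2:O(7), P3:S(7) | bus: none
[12] P1: load  L2 | P0:I, P1:S(7), P2:O(7), P3:S(7) | bus: none
[13] P1: load  L5 | P0:I, P1:M(66), P2:I, P3:I | bus: none
[14] P2: load  L0 | P0:I, P1:I, P2:E(40), P3:I | bus: BusRd
[15] P3: load  L4 | P0:O(52), P1:I, P2:I, P3:S(52) | bus: BusRd
[16] P0: load  L4 | P0:O(52), P1:I, P2:I, P3:S(52) | bus: none
[17] P2: load  L2 | P0:I, P1:S(7), P2:O(7), P3:S(7) | bus: none
[18] P3: store L2 := 20 | P0:I, P1:I, P2:I, P3:M(20) | bus: BusUpgr,Flush
[19] P1: load  L2 | P0:I, P1:S(20), P2:I, P3:O(20) | bus: BusRd
[20] P3: store L0 := 84 | P0:I, P1:I, P2:I, P3:M(84) | bus: BusRdX
[21] P2: load  L1 | P0:S(50), P1:I, P2:S(50), P3:I | bus: BusRd
[22] P3: store L2 := 60 | P0:I, P1:I, P2:I, P3:M(60) | bus: BusUpgr
[23] P3: store L2 := 22 | P0:I, P1:I, P2:I, P3:M(22) | bus: none
[24] P1: load  L2 | P0:I, P1:S(22), P2:I, P3:O(22) | bus: BusRd
[25] P0: store L2 := 87 | P0:M(87), P1:I, P2:I, P3:I | bus: BusRdX,Flush

state = S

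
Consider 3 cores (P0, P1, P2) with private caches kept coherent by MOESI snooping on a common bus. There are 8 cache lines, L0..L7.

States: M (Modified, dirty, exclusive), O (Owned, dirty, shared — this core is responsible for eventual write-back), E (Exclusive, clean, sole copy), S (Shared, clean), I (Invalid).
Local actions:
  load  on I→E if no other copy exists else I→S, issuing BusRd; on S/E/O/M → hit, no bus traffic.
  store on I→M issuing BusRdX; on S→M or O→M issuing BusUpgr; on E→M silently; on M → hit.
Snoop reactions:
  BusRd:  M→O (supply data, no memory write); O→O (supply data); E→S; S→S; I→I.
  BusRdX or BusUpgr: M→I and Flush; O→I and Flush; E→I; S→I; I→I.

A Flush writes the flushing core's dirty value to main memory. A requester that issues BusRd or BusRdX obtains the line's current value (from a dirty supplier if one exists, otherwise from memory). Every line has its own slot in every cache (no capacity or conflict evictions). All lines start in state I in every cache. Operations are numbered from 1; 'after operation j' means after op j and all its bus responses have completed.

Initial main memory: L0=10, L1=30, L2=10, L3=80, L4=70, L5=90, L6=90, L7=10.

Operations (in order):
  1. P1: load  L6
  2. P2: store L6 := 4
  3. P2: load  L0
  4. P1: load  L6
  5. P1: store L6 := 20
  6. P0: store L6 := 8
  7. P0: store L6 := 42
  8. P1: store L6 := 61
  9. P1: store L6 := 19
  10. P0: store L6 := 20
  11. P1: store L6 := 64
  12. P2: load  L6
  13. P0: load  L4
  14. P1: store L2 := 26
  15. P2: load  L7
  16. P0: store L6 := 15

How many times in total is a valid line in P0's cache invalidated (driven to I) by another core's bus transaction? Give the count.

1. P1: load  L6  bus=[BusRd]  L6: P0=I P1=E P2=I  mem[L6]=90
2. P2: store L6 := 4  bus=[BusRdX]  L6: P0=I P1=I P2=M  mem[L6]=90
3. P2: load  L0  bus=[BusRd]  L0: P0=I P1=I P2=E  mem[L0]=10
4. P1: load  L6  bus=[BusRd]  L6: P0=I P1=S P2=O  mem[L6]=90
5. P1: store L6 := 20  bus=[BusUpgr,Flush]  L6: P0=I P1=M P2=I  mem[L6]=4
6. P0: store L6 := 8  bus=[BusRdX,Flush]  L6: P0=M P1=I P2=I  mem[L6]=20
7. P0: store L6 := 42  bus=[-]  L6: P0=M P1=I P2=I  mem[L6]=20
8. P1: store L6 := 61  bus=[BusRdX,Flush]  L6: P0=I P1=M P2=I  mem[L6]=42
9. P1: store L6 := 19  bus=[-]  L6: P0=I P1=M P2=I  mem[L6]=42
10. P0: store L6 := 20  bus=[BusRdX,Flush]  L6: P0=M P1=I P2=I  mem[L6]=19
11. P1: store L6 := 64  bus=[BusRdX,Flush]  L6: P0=I P1=M P2=I  mem[L6]=20
12. P2: load  L6  bus=[BusRd]  L6: P0=I P1=O P2=S  mem[L6]=20
13. P0: load  L4  bus=[BusRd]  L4: P0=E P1=I P2=I  mem[L4]=70
14. P1: store L2 := 26  bus=[BusRdX]  L2: P0=I P1=M P2=I  mem[L2]=10
15. P2: load  L7  bus=[BusRd]  L7: P0=I P1=I P2=E  mem[L7]=10
16. P0: store L6 := 15  bus=[BusRdX,Flush]  L6: P0=M P1=I P2=I  mem[L6]=64

invalidations = 2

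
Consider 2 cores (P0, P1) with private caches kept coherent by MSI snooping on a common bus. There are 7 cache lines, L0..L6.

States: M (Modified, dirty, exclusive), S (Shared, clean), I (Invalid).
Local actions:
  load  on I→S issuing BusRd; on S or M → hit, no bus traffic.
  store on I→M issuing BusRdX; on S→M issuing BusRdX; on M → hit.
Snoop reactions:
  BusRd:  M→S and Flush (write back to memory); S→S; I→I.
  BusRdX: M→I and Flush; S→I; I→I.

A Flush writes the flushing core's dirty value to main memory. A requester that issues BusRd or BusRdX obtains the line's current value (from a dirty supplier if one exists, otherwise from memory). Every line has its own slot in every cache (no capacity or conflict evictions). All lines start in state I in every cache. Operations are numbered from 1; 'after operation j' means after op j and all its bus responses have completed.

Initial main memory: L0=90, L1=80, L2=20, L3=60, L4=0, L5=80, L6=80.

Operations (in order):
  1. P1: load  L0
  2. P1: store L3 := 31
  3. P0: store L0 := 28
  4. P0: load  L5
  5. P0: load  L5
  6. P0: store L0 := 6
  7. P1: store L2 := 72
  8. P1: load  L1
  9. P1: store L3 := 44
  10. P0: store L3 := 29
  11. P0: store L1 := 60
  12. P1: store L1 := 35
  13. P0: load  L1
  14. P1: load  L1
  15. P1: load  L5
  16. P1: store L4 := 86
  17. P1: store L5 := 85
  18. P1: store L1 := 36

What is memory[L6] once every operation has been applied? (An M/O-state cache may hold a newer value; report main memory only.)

  op1 P1: load  L0 → I/S on L0; bus BusRd; mem=90
  op2 P1: store L3 := 31 → I/M on L3; bus BusRdX; mem=60
  op3 P0: store L0 := 28 → M/I on L0; bus BusRdX; mem=90
  op4 P0: load  L5 → S/I on L5; bus BusRd; mem=80
  op5 P0: load  L5 → S/I on L5; bus (none); mem=80
  op6 P0: store L0 := 6 → M/I on L0; bus (none); mem=90
  op7 P1: store L2 := 72 → I/M on L2; bus BusRdX; mem=20
  op8 P1: load  L1 → I/S on L1; bus BusRd; mem=80
  op9 P1: store L3 := 44 → I/M on L3; bus (none); mem=60
  op10 P0: store L3 := 29 → M/I on L3; bus BusRdX Flush; mem=44
  op11 P0: store L1 := 60 → M/I on L1; bus BusRdX; mem=80
  op12 P1: store L1 := 35 → I/M on L1; bus BusRdX Flush; mem=60
  op13 P0: load  L1 → S/S on L1; bus BusRd Flush; mem=35
  op14 P1: load  L1 → S/S on L1; bus (none); mem=35
  op15 P1: load  L5 → S/S on L5; bus BusRd; mem=80
  op16 P1: store L4 := 86 → I/M on L4; bus BusRdX; mem=0
  op17 P1: store L5 := 85 → I/M on L5; bus BusRdX; mem=80
  op18 P1: store L1 := 36 → I/M on L1; bus BusRdX; mem=35

memory[L6] = 80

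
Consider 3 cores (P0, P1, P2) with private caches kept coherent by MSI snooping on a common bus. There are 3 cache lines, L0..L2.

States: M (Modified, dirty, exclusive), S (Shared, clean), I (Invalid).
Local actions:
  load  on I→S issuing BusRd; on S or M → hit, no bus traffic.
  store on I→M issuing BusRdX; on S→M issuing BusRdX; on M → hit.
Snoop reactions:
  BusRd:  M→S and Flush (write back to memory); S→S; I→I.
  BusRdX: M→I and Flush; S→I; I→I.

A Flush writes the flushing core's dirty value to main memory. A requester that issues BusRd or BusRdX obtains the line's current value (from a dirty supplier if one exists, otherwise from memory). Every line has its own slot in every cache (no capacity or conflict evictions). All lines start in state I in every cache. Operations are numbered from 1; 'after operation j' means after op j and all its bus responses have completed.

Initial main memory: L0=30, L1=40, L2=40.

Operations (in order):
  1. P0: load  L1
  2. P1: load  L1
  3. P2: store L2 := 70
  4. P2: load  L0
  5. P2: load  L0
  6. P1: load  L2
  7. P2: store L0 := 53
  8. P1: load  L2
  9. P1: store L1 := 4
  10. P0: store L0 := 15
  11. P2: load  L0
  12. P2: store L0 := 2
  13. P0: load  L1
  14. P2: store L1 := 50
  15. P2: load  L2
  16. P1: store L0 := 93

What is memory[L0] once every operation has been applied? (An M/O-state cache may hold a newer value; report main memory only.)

1. P0: load  L1  bus=[BusRd]  L1: P0=S P1=I P2=I  mem[L1]=40
2. P1: load  L1  bus=[BusRd]  L1: P0=S P1=S P2=I  mem[L1]=40
3. P2: store L2 := 70  bus=[BusRdX]  L2: P0=I P1=I P2=M  mem[L2]=40
4. P2: load  L0  bus=[BusRd]  L0: P0=I P1=I P2=S  mem[L0]=30
5. P2: load  L0  bus=[-]  L0: P0=I P1=I P2=S  mem[L0]=30
6. P1: load  L2  bus=[BusRd,Flush]  L2: P0=I P1=S P2=S  mem[L2]=70
7. P2: store L0 := 53  bus=[BusRdX]  L0: P0=I P1=I P2=M  mem[L0]=30
8. P1: load  L2  bus=[-]  L2: P0=I P1=S P2=S  mem[L2]=70
9. P1: store L1 := 4  bus=[BusRdX]  L1: P0=I P1=M P2=I  mem[L1]=40
10. P0: store L0 := 15  bus=[BusRdX,Flush]  L0: P0=M P1=I P2=I  mem[L0]=53
11. P2: load  L0  bus=[BusRd,Flush]  L0: P0=S P1=I P2=S  mem[L0]=15
12. P2: store L0 := 2  bus=[BusRdX]  L0: P0=I P1=I P2=M  mem[L0]=15
13. P0: load  L1  bus=[BusRd,Flush]  L1: P0=S P1=S P2=I  mem[L1]=4
14. P2: store L1 := 50  bus=[BusRdX]  L1: P0=I P1=I P2=M  mem[L1]=4
15. P2: load  L2  bus=[-]  L2: P0=I P1=S P2=S  mem[L2]=70
16. P1: store L0 := 93  bus=[BusRdX,Flush]  L0: P0=I P1=M P2=I  mem[L0]=2

memory[L0] = 2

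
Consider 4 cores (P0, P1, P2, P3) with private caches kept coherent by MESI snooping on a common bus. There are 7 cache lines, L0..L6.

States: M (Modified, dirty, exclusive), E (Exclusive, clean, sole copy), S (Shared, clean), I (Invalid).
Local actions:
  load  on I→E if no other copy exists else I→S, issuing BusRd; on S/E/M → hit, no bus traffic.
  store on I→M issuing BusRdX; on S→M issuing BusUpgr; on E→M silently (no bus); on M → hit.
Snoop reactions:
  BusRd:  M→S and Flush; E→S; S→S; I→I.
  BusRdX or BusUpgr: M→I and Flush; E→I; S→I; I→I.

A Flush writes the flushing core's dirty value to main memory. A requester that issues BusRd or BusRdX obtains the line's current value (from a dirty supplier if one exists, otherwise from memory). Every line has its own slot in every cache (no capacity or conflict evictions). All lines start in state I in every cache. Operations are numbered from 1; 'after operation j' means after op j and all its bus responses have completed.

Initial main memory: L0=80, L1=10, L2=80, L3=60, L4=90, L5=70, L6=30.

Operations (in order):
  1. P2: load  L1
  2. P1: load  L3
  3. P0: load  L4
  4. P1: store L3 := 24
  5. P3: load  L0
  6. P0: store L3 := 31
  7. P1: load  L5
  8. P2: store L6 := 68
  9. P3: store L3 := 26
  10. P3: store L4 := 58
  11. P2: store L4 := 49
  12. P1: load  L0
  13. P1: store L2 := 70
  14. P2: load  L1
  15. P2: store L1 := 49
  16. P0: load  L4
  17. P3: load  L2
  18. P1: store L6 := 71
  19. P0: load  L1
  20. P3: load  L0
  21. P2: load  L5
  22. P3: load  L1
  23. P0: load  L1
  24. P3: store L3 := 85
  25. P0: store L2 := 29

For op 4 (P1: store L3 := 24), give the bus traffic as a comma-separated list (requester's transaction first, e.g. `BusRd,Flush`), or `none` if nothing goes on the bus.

  op1 P2: load  L1 → I/I/E/I on L1; bus BusRd; mem=10
  op2 P1: load  L3 → I/E/I/I on L3; bus BusRd; mem=60
  op3 P0: load  L4 → E/I/I/I on L4; bus BusRd; mem=90
  op4 P1: store L3 := 24 → I/M/I/I on L3; bus (none); mem=60
  op5 P3: load  L0 → I/I/I/E on L0; bus BusRd; mem=80
  op6 P0: store L3 := 31 → M/I/I/I on L3; bus BusRdX Flush; mem=24
  op7 P1: load  L5 → I/E/I/I on L5; bus BusRd; mem=70
  op8 P2: store L6 := 68 → I/I/M/I on L6; bus BusRdX; mem=30
  op9 P3: store L3 := 26 → I/I/I/M on L3; bus BusRdX Flush; mem=31
  op10 P3: store L4 := 58 → I/I/I/M on L4; bus BusRdX; mem=90
  op11 P2: store L4 := 49 → I/I/M/I on L4; bus BusRdX Flush; mem=58
  op12 P1: load  L0 → I/S/I/S on L0; bus BusRd; mem=80
  op13 P1: store L2 := 70 → I/M/I/I on L2; bus BusRdX; mem=80
  op14 P2: load  L1 → I/I/E/I on L1; bus (none); mem=10
  op15 P2: store L1 := 49 → I/I/M/I on L1; bus (none); mem=10
  op16 P0: load  L4 → S/I/S/I on L4; bus BusRd Flush; mem=49
  op17 P3: load  L2 → I/S/I/S on L2; bus BusRd Flush; mem=70
  op18 P1: store L6 := 71 → I/M/I/I on L6; bus BusRdX Flush; mem=68
  op19 P0: load  L1 → S/I/S/I on L1; bus BusRd Flush; mem=49
  op20 P3: load  L0 → I/S/I/S on L0; bus (none); mem=80
  op21 P2: load  L5 → I/S/S/I on L5; bus BusRd; mem=70
  op22 P3: load  L1 → S/I/S/S on L1; bus BusRd; mem=49
  op23 P0: load  L1 → S/I/S/S on L1; bus (none); mem=49
  op24 P3: store L3 := 85 → I/I/I/M on L3; bus (none); mem=31
  op25 P0: store L2 := 29 → M/I/I/I on L2; bus BusRdX; mem=70

bus = none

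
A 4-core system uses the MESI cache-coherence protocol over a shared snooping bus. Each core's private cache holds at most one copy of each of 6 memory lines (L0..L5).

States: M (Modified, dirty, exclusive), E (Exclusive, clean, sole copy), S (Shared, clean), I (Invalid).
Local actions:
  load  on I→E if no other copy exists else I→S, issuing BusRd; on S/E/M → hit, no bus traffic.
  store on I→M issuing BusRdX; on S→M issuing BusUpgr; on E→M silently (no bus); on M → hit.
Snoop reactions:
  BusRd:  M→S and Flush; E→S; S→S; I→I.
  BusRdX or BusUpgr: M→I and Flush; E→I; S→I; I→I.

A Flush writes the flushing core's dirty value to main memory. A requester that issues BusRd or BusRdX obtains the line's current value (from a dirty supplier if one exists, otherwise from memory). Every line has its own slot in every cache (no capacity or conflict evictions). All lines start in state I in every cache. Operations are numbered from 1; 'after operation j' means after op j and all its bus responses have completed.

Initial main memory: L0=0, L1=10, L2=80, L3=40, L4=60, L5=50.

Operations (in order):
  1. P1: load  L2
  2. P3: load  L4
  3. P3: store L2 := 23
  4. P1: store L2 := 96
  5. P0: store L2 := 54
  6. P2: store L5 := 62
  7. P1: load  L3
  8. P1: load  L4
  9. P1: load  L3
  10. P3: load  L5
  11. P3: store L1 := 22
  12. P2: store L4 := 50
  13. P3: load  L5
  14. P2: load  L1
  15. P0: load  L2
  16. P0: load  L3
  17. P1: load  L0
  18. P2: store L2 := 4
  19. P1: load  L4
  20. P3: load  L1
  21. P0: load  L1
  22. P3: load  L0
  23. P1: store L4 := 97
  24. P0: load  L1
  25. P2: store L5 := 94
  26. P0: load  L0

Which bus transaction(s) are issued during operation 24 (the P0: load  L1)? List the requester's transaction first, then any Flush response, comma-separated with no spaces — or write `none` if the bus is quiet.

bus = none

1. P1: load  L2  bus=[BusRd]  L2: P0=I P1=E P2=I P3=I  mem[L2]=80
2. P3: load  L4  bus=[BusRd]  L4: P0=I P1=I P2=I P3=E  mem[L4]=60
3. P3: store L2 := 23  bus=[BusRdX]  L2: P0=I P1=I P2=I P3=M  mem[L2]=80
4. P1: store L2 := 96  bus=[BusRdX,Flush]  L2: P0=I P1=M P2=I P3=I  mem[L2]=23
5. P0: store L2 := 54  bus=[BusRdX,Flush]  L2: P0=M P1=I P2=I P3=I  mem[L2]=96
6. P2: store L5 := 62  bus=[BusRdX]  L5: P0=I P1=I P2=M P3=I  mem[L5]=50
7. P1: load  L3  bus=[BusRd]  L3: P0=I P1=E P2=I P3=I  mem[L3]=40
8. P1: load  L4  bus=[BusRd]  L4: P0=I P1=S P2=I P3=S  mem[L4]=60
9. P1: load  L3  bus=[-]  L3: P0=I P1=E P2=I P3=I  mem[L3]=40
10. P3: load  L5  bus=[BusRd,Flush]  L5: P0=I P1=I P2=S P3=S  mem[L5]=62
11. P3: store L1 := 22  bus=[BusRdX]  L1: P0=I P1=I P2=I P3=M  mem[L1]=10
12. P2: store L4 := 50  bus=[BusRdX]  L4: P0=I P1=I P2=M P3=I  mem[L4]=60
13. P3: load  L5  bus=[-]  L5: P0=I P1=I P2=S P3=S  mem[L5]=62
14. P2: load  L1  bus=[BusRd,Flush]  L1: P0=I P1=I P2=S P3=S  mem[L1]=22
15. P0: load  L2  bus=[-]  L2: P0=M P1=I P2=I P3=I  mem[L2]=96
16. P0: load  L3  bus=[BusRd]  L3: P0=S P1=S P2=I P3=I  mem[L3]=40
17. P1: load  L0  bus=[BusRd]  L0: P0=I P1=E P2=I P3=I  mem[L0]=0
18. P2: store L2 := 4  bus=[BusRdX,Flush]  L2: P0=I P1=I P2=M P3=I  mem[L2]=54
19. P1: load  L4  bus=[BusRd,Flush]  L4: P0=I P1=S P2=S P3=I  mem[L4]=50
20. P3: load  L1  bus=[-]  L1: P0=I P1=I P2=S P3=S  mem[L1]=22
21. P0: load  L1  bus=[BusRd]  L1: P0=S P1=I P2=S P3=S  mem[L1]=22
22. P3: load  L0  bus=[BusRd]  L0: P0=I P1=S P2=I P3=S  mem[L0]=0
23. P1: store L4 := 97  bus=[BusUpgr]  L4: P0=I P1=M P2=I P3=I  mem[L4]=50
24. P0: load  L1  bus=[-]  L1: P0=S P1=I P2=S P3=S  mem[L1]=22
25. P2: store L5 := 94  bus=[BusUpgr]  L5: P0=I P1=I P2=M P3=I  mem[L5]=62
26. P0: load  L0  bus=[BusRd]  L0: P0=S P1=S P2=I P3=S  mem[L0]=0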